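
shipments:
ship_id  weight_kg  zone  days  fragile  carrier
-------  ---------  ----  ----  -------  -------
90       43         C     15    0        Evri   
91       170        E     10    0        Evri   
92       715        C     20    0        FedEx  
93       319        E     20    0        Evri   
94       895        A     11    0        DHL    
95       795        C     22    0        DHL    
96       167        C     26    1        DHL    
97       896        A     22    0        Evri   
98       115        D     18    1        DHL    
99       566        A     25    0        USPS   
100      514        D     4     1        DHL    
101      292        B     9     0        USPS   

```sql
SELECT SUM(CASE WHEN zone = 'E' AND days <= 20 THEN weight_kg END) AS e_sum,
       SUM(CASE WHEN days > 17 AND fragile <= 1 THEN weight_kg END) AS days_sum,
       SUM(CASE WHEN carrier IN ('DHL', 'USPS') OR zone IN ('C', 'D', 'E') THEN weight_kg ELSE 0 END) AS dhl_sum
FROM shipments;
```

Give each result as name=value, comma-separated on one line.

e_sum=489, days_sum=3573, dhl_sum=4591

[e_sum: zone = 'E' AND days <= 20]
ship_id=90: ✗
ship_id=91: ✓ → 170
ship_id=92: ✗
ship_id=93: ✓ → 319
ship_id=94: ✗
ship_id=95: ✗
ship_id=96: ✗
ship_id=97: ✗
ship_id=98: ✗
ship_id=99: ✗
ship_id=100: ✗
ship_id=101: ✗
e_sum = 170 + 319 = 489
—
[days_sum: days > 17 AND fragile <= 1]
ship_id=90: ✗
ship_id=91: ✗
ship_id=92: ✓ → 715
ship_id=93: ✓ → 319
ship_id=94: ✗
ship_id=95: ✓ → 795
ship_id=96: ✓ → 167
ship_id=97: ✓ → 896
ship_id=98: ✓ → 115
ship_id=99: ✓ → 566
ship_id=100: ✗
ship_id=101: ✗
days_sum = 715 + 319 + 795 + 167 + 896 + 115 + 566 = 3573
—
[dhl_sum: carrier IN ('DHL', 'USPS') OR zone IN ('C', 'D', 'E')]
ship_id=90: ✓ → 43
ship_id=91: ✓ → 170
ship_id=92: ✓ → 715
ship_id=93: ✓ → 319
ship_id=94: ✓ → 895
ship_id=95: ✓ → 795
ship_id=96: ✓ → 167
ship_id=97: ✗
ship_id=98: ✓ → 115
ship_id=99: ✓ → 566
ship_id=100: ✓ → 514
ship_id=101: ✓ → 292
dhl_sum = 43 + 170 + 715 + 319 + 895 + 795 + 167 + 115 + 566 + 514 + 292 = 4591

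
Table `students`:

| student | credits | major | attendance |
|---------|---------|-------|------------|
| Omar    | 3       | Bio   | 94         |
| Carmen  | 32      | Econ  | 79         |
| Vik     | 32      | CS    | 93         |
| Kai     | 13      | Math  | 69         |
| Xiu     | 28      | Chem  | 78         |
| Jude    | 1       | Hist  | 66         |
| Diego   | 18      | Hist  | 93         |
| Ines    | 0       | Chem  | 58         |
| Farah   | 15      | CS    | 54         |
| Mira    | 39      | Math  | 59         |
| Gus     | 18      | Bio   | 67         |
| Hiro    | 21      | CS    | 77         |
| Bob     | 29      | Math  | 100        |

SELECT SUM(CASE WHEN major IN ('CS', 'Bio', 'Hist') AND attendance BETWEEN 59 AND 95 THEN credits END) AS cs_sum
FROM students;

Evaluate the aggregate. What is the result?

93

student=Omar: ✓ → 3
student=Carmen: ✗
student=Vik: ✓ → 32
student=Kai: ✗
student=Xiu: ✗
student=Jude: ✓ → 1
student=Diego: ✓ → 18
student=Ines: ✗
student=Farah: ✗
student=Mira: ✗
student=Gus: ✓ → 18
student=Hiro: ✓ → 21
student=Bob: ✗
cs_sum = 3 + 32 + 1 + 18 + 18 + 21 = 93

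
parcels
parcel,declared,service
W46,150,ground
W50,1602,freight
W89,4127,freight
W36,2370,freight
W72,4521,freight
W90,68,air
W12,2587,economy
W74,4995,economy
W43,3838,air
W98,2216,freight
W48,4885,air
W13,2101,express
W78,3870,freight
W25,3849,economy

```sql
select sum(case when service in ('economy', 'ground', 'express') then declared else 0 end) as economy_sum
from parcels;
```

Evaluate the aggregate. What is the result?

parcel=W46: ✓ → 150
parcel=W50: ✗
parcel=W89: ✗
parcel=W36: ✗
parcel=W72: ✗
parcel=W90: ✗
parcel=W12: ✓ → 2587
parcel=W74: ✓ → 4995
parcel=W43: ✗
parcel=W98: ✗
parcel=W48: ✗
parcel=W13: ✓ → 2101
parcel=W78: ✗
parcel=W25: ✓ → 3849
economy_sum = 150 + 2587 + 4995 + 2101 + 3849 = 13682

13682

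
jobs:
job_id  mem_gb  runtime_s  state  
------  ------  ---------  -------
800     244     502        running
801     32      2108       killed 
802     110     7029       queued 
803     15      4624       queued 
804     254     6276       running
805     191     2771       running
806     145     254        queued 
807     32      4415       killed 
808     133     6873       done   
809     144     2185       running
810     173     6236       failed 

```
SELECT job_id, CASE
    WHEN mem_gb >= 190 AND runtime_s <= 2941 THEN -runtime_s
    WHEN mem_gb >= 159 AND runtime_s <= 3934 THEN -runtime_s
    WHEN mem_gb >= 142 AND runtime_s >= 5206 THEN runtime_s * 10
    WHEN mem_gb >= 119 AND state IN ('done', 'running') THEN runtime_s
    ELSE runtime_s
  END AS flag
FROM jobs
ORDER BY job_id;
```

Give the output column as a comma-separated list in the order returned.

-502, 2108, 7029, 4624, 62760, -2771, 254, 4415, 6873, 2185, 62360

job_id=800: mem_gb >= 190 AND runtime_s <= 2941 → -502
job_id=801: ELSE → 2108
job_id=802: ELSE → 7029
job_id=803: ELSE → 4624
job_id=804: mem_gb >= 142 AND runtime_s >= 5206 → 62760
job_id=805: mem_gb >= 190 AND runtime_s <= 2941 → -2771
job_id=806: ELSE → 254
job_id=807: ELSE → 4415
job_id=808: mem_gb >= 119 AND state IN ('done', 'running') → 6873
job_id=809: mem_gb >= 119 AND state IN ('done', 'running') → 2185
job_id=810: mem_gb >= 142 AND runtime_s >= 5206 → 62360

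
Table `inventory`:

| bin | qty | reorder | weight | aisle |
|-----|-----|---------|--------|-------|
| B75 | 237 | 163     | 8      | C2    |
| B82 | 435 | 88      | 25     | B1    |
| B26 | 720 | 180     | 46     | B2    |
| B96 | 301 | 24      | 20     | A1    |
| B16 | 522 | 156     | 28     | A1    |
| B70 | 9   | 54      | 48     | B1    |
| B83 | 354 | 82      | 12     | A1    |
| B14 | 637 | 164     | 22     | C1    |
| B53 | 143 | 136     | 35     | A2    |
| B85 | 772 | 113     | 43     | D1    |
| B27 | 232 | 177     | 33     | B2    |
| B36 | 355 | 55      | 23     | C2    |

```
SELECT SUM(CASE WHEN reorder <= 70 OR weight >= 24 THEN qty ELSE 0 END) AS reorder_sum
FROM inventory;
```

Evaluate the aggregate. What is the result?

bin=B75: ✗
bin=B82: ✓ → 435
bin=B26: ✓ → 720
bin=B96: ✓ → 301
bin=B16: ✓ → 522
bin=B70: ✓ → 9
bin=B83: ✗
bin=B14: ✗
bin=B53: ✓ → 143
bin=B85: ✓ → 772
bin=B27: ✓ → 232
bin=B36: ✓ → 355
reorder_sum = 435 + 720 + 301 + 522 + 9 + 143 + 772 + 232 + 355 = 3489

3489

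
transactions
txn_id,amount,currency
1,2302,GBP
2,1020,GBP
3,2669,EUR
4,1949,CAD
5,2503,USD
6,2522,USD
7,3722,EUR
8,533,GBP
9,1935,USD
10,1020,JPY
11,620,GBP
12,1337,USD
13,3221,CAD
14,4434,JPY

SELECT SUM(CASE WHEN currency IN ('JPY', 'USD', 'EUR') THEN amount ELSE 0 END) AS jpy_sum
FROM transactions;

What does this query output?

20142

txn_id=1: ✗
txn_id=2: ✗
txn_id=3: ✓ → 2669
txn_id=4: ✗
txn_id=5: ✓ → 2503
txn_id=6: ✓ → 2522
txn_id=7: ✓ → 3722
txn_id=8: ✗
txn_id=9: ✓ → 1935
txn_id=10: ✓ → 1020
txn_id=11: ✗
txn_id=12: ✓ → 1337
txn_id=13: ✗
txn_id=14: ✓ → 4434
jpy_sum = 2669 + 2503 + 2522 + 3722 + 1935 + 1020 + 1337 + 4434 = 20142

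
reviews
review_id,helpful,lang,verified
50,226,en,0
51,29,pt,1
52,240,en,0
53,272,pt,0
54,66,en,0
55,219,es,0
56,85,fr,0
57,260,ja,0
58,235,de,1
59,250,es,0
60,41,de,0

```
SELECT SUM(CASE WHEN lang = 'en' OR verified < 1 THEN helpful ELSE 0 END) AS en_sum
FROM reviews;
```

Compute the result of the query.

1659

review_id=50: ✓ → 226
review_id=51: ✗
review_id=52: ✓ → 240
review_id=53: ✓ → 272
review_id=54: ✓ → 66
review_id=55: ✓ → 219
review_id=56: ✓ → 85
review_id=57: ✓ → 260
review_id=58: ✗
review_id=59: ✓ → 250
review_id=60: ✓ → 41
en_sum = 226 + 240 + 272 + 66 + 219 + 85 + 260 + 250 + 41 = 1659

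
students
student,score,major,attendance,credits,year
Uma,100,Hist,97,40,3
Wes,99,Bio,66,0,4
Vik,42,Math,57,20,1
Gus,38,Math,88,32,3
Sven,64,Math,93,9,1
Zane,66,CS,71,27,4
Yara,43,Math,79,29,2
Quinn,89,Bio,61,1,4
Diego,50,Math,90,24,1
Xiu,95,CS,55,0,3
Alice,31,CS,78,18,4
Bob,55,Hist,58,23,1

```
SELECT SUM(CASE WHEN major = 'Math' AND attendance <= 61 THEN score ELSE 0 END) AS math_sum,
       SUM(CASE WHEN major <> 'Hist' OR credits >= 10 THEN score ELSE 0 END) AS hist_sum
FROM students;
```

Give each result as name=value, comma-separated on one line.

math_sum=42, hist_sum=772

[math_sum: major = 'Math' AND attendance <= 61]
student=Uma: ✗
student=Wes: ✗
student=Vik: ✓ → 42
student=Gus: ✗
student=Sven: ✗
student=Zane: ✗
student=Yara: ✗
student=Quinn: ✗
student=Diego: ✗
student=Xiu: ✗
student=Alice: ✗
student=Bob: ✗
math_sum = 42
—
[hist_sum: major <> 'Hist' OR credits >= 10]
student=Uma: ✓ → 100
student=Wes: ✓ → 99
student=Vik: ✓ → 42
student=Gus: ✓ → 38
student=Sven: ✓ → 64
student=Zane: ✓ → 66
student=Yara: ✓ → 43
student=Quinn: ✓ → 89
student=Diego: ✓ → 50
student=Xiu: ✓ → 95
student=Alice: ✓ → 31
student=Bob: ✓ → 55
hist_sum = 100 + 99 + 42 + 38 + 64 + 66 + 43 + 89 + 50 + 95 + 31 + 55 = 772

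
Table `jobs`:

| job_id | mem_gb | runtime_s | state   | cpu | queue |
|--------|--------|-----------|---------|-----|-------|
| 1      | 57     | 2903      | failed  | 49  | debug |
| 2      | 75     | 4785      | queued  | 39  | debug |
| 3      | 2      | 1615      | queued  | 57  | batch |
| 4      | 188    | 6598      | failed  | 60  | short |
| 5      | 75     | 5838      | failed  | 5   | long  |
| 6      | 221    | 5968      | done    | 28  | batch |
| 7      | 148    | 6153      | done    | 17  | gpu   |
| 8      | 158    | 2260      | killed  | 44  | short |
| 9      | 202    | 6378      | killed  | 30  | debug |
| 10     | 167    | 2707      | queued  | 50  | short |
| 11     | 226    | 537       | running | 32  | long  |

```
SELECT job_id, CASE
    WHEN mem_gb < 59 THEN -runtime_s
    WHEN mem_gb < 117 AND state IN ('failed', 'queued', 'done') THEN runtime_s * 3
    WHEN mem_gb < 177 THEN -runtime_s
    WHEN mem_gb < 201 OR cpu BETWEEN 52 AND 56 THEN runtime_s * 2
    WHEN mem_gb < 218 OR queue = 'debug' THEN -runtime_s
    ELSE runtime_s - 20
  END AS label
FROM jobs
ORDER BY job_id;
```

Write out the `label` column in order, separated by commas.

job_id=1: mem_gb < 59 → -2903
job_id=2: mem_gb < 117 AND state IN ('failed', 'queued', 'done') → 14355
job_id=3: mem_gb < 59 → -1615
job_id=4: mem_gb < 201 OR cpu BETWEEN 52 AND 56 → 13196
job_id=5: mem_gb < 117 AND state IN ('failed', 'queued', 'done') → 17514
job_id=6: ELSE → 5948
job_id=7: mem_gb < 177 → -6153
job_id=8: mem_gb < 177 → -2260
job_id=9: mem_gb < 218 OR queue = 'debug' → -6378
job_id=10: mem_gb < 177 → -2707
job_id=11: ELSE → 517

-2903, 14355, -1615, 13196, 17514, 5948, -6153, -2260, -6378, -2707, 517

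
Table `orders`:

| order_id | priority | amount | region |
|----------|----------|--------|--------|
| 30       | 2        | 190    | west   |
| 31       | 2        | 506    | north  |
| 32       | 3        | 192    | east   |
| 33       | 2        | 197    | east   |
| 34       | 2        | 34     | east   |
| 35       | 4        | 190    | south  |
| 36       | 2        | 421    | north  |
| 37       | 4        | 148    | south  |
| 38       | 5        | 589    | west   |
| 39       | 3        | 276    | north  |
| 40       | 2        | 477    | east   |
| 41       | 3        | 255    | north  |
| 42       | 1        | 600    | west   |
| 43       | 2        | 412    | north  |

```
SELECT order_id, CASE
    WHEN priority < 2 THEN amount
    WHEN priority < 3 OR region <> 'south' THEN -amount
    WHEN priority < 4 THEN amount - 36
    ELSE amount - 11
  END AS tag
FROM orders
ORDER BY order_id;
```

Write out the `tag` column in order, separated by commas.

order_id=30: priority < 3 OR region <> 'south' → -190
order_id=31: priority < 3 OR region <> 'south' → -506
order_id=32: priority < 3 OR region <> 'south' → -192
order_id=33: priority < 3 OR region <> 'south' → -197
order_id=34: priority < 3 OR region <> 'south' → -34
order_id=35: ELSE → 179
order_id=36: priority < 3 OR region <> 'south' → -421
order_id=37: ELSE → 137
order_id=38: priority < 3 OR region <> 'south' → -589
order_id=39: priority < 3 OR region <> 'south' → -276
order_id=40: priority < 3 OR region <> 'south' → -477
order_id=41: priority < 3 OR region <> 'south' → -255
order_id=42: priority < 2 → 600
order_id=43: priority < 3 OR region <> 'south' → -412

-190, -506, -192, -197, -34, 179, -421, 137, -589, -276, -477, -255, 600, -412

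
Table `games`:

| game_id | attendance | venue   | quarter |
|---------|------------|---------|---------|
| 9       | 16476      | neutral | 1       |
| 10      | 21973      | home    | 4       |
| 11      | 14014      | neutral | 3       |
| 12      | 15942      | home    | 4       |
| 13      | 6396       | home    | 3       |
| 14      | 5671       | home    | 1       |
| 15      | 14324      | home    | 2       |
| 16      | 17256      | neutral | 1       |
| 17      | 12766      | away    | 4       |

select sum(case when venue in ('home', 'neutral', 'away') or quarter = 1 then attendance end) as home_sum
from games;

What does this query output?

124818

game_id=9: ✓ → 16476
game_id=10: ✓ → 21973
game_id=11: ✓ → 14014
game_id=12: ✓ → 15942
game_id=13: ✓ → 6396
game_id=14: ✓ → 5671
game_id=15: ✓ → 14324
game_id=16: ✓ → 17256
game_id=17: ✓ → 12766
home_sum = 16476 + 21973 + 14014 + 15942 + 6396 + 5671 + 14324 + 17256 + 12766 = 124818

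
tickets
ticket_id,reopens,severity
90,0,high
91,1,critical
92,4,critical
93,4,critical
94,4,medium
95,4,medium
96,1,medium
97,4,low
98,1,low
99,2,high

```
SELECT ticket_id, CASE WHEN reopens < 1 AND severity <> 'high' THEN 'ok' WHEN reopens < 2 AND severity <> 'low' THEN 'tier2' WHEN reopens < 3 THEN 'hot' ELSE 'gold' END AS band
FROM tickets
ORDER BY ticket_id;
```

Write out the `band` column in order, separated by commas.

tier2, tier2, gold, gold, gold, gold, tier2, gold, hot, hot

ticket_id=90: reopens < 2 AND severity <> 'low' → tier2
ticket_id=91: reopens < 2 AND severity <> 'low' → tier2
ticket_id=92: ELSE → gold
ticket_id=93: ELSE → gold
ticket_id=94: ELSE → gold
ticket_id=95: ELSE → gold
ticket_id=96: reopens < 2 AND severity <> 'low' → tier2
ticket_id=97: ELSE → gold
ticket_id=98: reopens < 3 → hot
ticket_id=99: reopens < 3 → hot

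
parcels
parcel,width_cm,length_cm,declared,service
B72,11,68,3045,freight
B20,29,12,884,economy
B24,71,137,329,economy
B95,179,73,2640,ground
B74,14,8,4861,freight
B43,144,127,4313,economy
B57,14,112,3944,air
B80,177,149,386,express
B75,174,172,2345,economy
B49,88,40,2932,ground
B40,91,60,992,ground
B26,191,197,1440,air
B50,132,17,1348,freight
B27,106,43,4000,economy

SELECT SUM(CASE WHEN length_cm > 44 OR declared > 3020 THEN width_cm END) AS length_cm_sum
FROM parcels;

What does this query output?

1172

parcel=B72: ✓ → 11
parcel=B20: ✗
parcel=B24: ✓ → 71
parcel=B95: ✓ → 179
parcel=B74: ✓ → 14
parcel=B43: ✓ → 144
parcel=B57: ✓ → 14
parcel=B80: ✓ → 177
parcel=B75: ✓ → 174
parcel=B49: ✗
parcel=B40: ✓ → 91
parcel=B26: ✓ → 191
parcel=B50: ✗
parcel=B27: ✓ → 106
length_cm_sum = 11 + 71 + 179 + 14 + 144 + 14 + 177 + 174 + 91 + 191 + 106 = 1172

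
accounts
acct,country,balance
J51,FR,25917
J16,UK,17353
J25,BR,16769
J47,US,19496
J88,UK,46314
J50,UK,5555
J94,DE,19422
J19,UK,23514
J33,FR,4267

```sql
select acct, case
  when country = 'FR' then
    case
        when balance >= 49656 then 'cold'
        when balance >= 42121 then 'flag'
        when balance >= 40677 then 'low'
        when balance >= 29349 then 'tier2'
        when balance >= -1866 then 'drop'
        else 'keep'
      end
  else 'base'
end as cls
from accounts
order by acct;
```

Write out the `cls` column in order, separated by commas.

acct=J16: country='UK' → outer ELSE → base
acct=J19: country='UK' → outer ELSE → base
acct=J25: country='BR' → outer ELSE → base
acct=J33: country='FR' → inner[balance >= -1866] → drop
acct=J47: country='US' → outer ELSE → base
acct=J50: country='UK' → outer ELSE → base
acct=J51: country='FR' → inner[balance >= -1866] → drop
acct=J88: country='UK' → outer ELSE → base
acct=J94: country='DE' → outer ELSE → base

base, base, base, drop, base, base, drop, base, base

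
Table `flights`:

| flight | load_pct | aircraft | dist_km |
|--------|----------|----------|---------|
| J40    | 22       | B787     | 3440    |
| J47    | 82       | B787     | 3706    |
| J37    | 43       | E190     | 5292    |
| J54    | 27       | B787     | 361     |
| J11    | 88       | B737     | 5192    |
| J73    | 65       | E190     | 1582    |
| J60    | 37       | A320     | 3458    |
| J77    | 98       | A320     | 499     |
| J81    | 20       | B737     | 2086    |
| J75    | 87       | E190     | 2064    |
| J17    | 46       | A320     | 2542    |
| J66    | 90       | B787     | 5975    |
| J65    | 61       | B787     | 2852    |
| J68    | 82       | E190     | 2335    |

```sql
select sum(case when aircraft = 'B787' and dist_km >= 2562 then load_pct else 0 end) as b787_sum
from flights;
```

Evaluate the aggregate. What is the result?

flight=J40: ✓ → 22
flight=J47: ✓ → 82
flight=J37: ✗
flight=J54: ✗
flight=J11: ✗
flight=J73: ✗
flight=J60: ✗
flight=J77: ✗
flight=J81: ✗
flight=J75: ✗
flight=J17: ✗
flight=J66: ✓ → 90
flight=J65: ✓ → 61
flight=J68: ✗
b787_sum = 22 + 82 + 90 + 61 = 255

255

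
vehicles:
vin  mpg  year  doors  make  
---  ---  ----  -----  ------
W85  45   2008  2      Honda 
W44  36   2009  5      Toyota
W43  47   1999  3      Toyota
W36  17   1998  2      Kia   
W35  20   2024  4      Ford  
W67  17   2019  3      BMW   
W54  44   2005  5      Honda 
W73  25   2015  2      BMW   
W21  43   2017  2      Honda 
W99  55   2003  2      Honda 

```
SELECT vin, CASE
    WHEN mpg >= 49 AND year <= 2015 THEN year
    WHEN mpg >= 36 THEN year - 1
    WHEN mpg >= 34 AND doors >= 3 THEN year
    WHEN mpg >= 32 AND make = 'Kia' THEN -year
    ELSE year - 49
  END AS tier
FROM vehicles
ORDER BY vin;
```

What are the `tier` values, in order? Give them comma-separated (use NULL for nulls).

vin=W21: mpg >= 36 → 2016
vin=W35: ELSE → 1975
vin=W36: ELSE → 1949
vin=W43: mpg >= 36 → 1998
vin=W44: mpg >= 36 → 2008
vin=W54: mpg >= 36 → 2004
vin=W67: ELSE → 1970
vin=W73: ELSE → 1966
vin=W85: mpg >= 36 → 2007
vin=W99: mpg >= 49 AND year <= 2015 → 2003

2016, 1975, 1949, 1998, 2008, 2004, 1970, 1966, 2007, 2003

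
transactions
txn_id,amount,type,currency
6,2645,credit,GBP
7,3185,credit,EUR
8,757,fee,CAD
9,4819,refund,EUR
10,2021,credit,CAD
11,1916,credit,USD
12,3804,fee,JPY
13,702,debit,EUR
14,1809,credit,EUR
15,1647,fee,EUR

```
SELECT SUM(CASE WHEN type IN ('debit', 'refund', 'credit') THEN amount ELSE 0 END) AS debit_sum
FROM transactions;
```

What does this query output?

txn_id=6: ✓ → 2645
txn_id=7: ✓ → 3185
txn_id=8: ✗
txn_id=9: ✓ → 4819
txn_id=10: ✓ → 2021
txn_id=11: ✓ → 1916
txn_id=12: ✗
txn_id=13: ✓ → 702
txn_id=14: ✓ → 1809
txn_id=15: ✗
debit_sum = 2645 + 3185 + 4819 + 2021 + 1916 + 702 + 1809 = 17097

17097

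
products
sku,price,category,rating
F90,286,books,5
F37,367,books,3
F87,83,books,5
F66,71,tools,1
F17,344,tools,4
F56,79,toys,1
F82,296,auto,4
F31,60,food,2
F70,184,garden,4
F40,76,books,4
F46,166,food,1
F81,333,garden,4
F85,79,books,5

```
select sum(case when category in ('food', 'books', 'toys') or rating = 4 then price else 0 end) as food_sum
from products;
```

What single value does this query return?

sku=F90: ✓ → 286
sku=F37: ✓ → 367
sku=F87: ✓ → 83
sku=F66: ✗
sku=F17: ✓ → 344
sku=F56: ✓ → 79
sku=F82: ✓ → 296
sku=F31: ✓ → 60
sku=F70: ✓ → 184
sku=F40: ✓ → 76
sku=F46: ✓ → 166
sku=F81: ✓ → 333
sku=F85: ✓ → 79
food_sum = 286 + 367 + 83 + 344 + 79 + 296 + 60 + 184 + 76 + 166 + 333 + 79 = 2353

2353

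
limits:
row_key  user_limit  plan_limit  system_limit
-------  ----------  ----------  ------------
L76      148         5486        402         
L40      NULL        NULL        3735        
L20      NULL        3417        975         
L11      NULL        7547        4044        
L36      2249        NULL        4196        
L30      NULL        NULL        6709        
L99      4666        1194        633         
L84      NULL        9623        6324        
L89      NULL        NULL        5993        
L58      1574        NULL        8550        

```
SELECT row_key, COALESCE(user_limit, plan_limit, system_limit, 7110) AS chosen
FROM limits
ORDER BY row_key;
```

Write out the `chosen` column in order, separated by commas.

row_key=L11: user_limit=NULL, plan_limit=7547 → 7547
row_key=L20: user_limit=NULL, plan_limit=3417 → 3417
row_key=L30: user_limit=NULL, plan_limit=NULL, system_limit=6709 → 6709
row_key=L36: user_limit=2249 → 2249
row_key=L40: user_limit=NULL, plan_limit=NULL, system_limit=3735 → 3735
row_key=L58: user_limit=1574 → 1574
row_key=L76: user_limit=148 → 148
row_key=L84: user_limit=NULL, plan_limit=9623 → 9623
row_key=L89: user_limit=NULL, plan_limit=NULL, system_limit=5993 → 5993
row_key=L99: user_limit=4666 → 4666

7547, 3417, 6709, 2249, 3735, 1574, 148, 9623, 5993, 4666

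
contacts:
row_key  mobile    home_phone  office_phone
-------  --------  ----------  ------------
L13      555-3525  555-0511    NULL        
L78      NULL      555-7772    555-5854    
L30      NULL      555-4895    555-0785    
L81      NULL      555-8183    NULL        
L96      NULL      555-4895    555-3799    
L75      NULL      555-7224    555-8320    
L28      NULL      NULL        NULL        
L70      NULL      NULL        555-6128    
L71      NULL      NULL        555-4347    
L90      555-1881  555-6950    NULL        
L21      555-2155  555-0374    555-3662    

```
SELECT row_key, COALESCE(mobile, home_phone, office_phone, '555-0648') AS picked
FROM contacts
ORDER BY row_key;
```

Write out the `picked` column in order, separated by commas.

555-3525, 555-2155, 555-0648, 555-4895, 555-6128, 555-4347, 555-7224, 555-7772, 555-8183, 555-1881, 555-4895

row_key=L13: mobile=555-3525 → 555-3525
row_key=L21: mobile=555-2155 → 555-2155
row_key=L28: mobile=NULL, home_phone=NULL, office_phone=NULL, → literal 555-0648 → 555-0648
row_key=L30: mobile=NULL, home_phone=555-4895 → 555-4895
row_key=L70: mobile=NULL, home_phone=NULL, office_phone=555-6128 → 555-6128
row_key=L71: mobile=NULL, home_phone=NULL, office_phone=555-4347 → 555-4347
row_key=L75: mobile=NULL, home_phone=555-7224 → 555-7224
row_key=L78: mobile=NULL, home_phone=555-7772 → 555-7772
row_key=L81: mobile=NULL, home_phone=555-8183 → 555-8183
row_key=L90: mobile=555-1881 → 555-1881
row_key=L96: mobile=NULL, home_phone=555-4895 → 555-4895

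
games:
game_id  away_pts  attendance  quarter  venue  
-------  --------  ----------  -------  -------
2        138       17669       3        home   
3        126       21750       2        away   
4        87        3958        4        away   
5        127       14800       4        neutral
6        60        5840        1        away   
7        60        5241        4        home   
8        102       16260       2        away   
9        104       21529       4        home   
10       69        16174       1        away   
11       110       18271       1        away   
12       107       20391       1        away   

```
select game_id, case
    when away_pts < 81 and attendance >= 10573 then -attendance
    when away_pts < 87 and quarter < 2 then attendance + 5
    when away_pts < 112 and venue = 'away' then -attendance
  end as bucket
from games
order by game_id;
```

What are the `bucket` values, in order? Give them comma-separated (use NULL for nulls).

NULL, NULL, -3958, NULL, 5845, NULL, -16260, NULL, -16174, -18271, -20391

game_id=2: (no match → NULL) → NULL
game_id=3: (no match → NULL) → NULL
game_id=4: away_pts < 112 and venue = 'away' → -3958
game_id=5: (no match → NULL) → NULL
game_id=6: away_pts < 87 and quarter < 2 → 5845
game_id=7: (no match → NULL) → NULL
game_id=8: away_pts < 112 and venue = 'away' → -16260
game_id=9: (no match → NULL) → NULL
game_id=10: away_pts < 81 and attendance >= 10573 → -16174
game_id=11: away_pts < 112 and venue = 'away' → -18271
game_id=12: away_pts < 112 and venue = 'away' → -20391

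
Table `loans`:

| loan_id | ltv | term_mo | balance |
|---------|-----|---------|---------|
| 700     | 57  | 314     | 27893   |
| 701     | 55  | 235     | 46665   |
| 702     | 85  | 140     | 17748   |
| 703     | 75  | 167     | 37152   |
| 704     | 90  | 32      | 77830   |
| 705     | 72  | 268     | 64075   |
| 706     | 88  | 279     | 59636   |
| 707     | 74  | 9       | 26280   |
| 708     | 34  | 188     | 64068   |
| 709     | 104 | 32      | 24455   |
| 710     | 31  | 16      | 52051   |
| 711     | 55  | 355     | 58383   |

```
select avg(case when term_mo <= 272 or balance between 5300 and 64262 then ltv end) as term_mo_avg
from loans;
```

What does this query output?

68.3333333333

loan_id=700: ✓ → 57
loan_id=701: ✓ → 55
loan_id=702: ✓ → 85
loan_id=703: ✓ → 75
loan_id=704: ✓ → 90
loan_id=705: ✓ → 72
loan_id=706: ✓ → 88
loan_id=707: ✓ → 74
loan_id=708: ✓ → 34
loan_id=709: ✓ → 104
loan_id=710: ✓ → 31
loan_id=711: ✓ → 55
term_mo_avg = (57 + 55 + 85 + 75 + 90 + 72 + 88 + 74 + 34 + 104 + 31 + 55) / 12 = 68.3333333333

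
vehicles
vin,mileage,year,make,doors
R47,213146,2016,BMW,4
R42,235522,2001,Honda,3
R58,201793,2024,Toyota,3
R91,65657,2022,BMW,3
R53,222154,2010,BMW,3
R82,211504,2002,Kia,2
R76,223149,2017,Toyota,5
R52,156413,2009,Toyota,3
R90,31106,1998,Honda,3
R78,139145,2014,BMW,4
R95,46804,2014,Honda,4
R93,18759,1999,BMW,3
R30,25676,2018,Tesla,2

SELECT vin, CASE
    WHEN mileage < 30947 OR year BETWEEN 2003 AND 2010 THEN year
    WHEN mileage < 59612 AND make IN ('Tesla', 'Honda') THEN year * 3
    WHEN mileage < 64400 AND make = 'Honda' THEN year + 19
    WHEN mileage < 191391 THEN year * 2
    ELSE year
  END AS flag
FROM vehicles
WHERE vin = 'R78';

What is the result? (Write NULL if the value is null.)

4028

vin = R78: mileage=139145, year=2014, make=BMW, doors=4.
mileage < 30947 OR year BETWEEN 2003 AND 2010 → false
mileage < 59612 AND make IN ('Tesla', 'Honda') → false
mileage < 64400 AND make = 'Honda' → false
mileage < 191391 → true → 4028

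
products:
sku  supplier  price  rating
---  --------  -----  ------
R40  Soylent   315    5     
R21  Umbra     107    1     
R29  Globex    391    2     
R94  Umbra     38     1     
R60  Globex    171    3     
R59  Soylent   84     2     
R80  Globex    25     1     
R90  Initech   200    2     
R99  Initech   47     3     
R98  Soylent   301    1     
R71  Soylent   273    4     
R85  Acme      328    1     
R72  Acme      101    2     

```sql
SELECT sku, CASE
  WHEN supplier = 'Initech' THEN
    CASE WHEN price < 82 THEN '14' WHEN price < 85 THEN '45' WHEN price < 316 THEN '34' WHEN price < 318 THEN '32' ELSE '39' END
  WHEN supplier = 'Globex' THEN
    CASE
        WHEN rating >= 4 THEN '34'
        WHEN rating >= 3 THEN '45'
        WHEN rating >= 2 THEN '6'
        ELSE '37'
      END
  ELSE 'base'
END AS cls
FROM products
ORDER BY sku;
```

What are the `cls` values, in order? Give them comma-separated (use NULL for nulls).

sku=R21: supplier='Umbra' → outer ELSE → base
sku=R29: supplier='Globex' → inner[rating >= 2] → 6
sku=R40: supplier='Soylent' → outer ELSE → base
sku=R59: supplier='Soylent' → outer ELSE → base
sku=R60: supplier='Globex' → inner[rating >= 3] → 45
sku=R71: supplier='Soylent' → outer ELSE → base
sku=R72: supplier='Acme' → outer ELSE → base
sku=R80: supplier='Globex' → inner[ELSE] → 37
sku=R85: supplier='Acme' → outer ELSE → base
sku=R90: supplier='Initech' → inner[price < 316] → 34
sku=R94: supplier='Umbra' → outer ELSE → base
sku=R98: supplier='Soylent' → outer ELSE → base
sku=R99: supplier='Initech' → inner[price < 82] → 14

base, 6, base, base, 45, base, base, 37, base, 34, base, base, 14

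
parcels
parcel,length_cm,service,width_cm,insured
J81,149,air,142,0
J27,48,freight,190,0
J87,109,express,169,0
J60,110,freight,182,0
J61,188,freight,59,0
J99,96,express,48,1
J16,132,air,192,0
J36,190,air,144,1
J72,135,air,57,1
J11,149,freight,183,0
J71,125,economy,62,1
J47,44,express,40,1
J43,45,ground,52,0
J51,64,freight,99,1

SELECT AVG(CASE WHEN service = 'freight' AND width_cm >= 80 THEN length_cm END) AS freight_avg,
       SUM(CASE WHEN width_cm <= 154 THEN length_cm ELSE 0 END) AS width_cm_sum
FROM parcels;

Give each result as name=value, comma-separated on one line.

freight_avg=92.75, width_cm_sum=1036

[freight_avg: service = 'freight' AND width_cm >= 80]
parcel=J81: ✗
parcel=J27: ✓ → 48
parcel=J87: ✗
parcel=J60: ✓ → 110
parcel=J61: ✗
parcel=J99: ✗
parcel=J16: ✗
parcel=J36: ✗
parcel=J72: ✗
parcel=J11: ✓ → 149
parcel=J71: ✗
parcel=J47: ✗
parcel=J43: ✗
parcel=J51: ✓ → 64
freight_avg = (48 + 110 + 149 + 64) / 4 = 92.75
—
[width_cm_sum: width_cm <= 154]
parcel=J81: ✓ → 149
parcel=J27: ✗
parcel=J87: ✗
parcel=J60: ✗
parcel=J61: ✓ → 188
parcel=J99: ✓ → 96
parcel=J16: ✗
parcel=J36: ✓ → 190
parcel=J72: ✓ → 135
parcel=J11: ✗
parcel=J71: ✓ → 125
parcel=J47: ✓ → 44
parcel=J43: ✓ → 45
parcel=J51: ✓ → 64
width_cm_sum = 149 + 188 + 96 + 190 + 135 + 125 + 44 + 45 + 64 = 1036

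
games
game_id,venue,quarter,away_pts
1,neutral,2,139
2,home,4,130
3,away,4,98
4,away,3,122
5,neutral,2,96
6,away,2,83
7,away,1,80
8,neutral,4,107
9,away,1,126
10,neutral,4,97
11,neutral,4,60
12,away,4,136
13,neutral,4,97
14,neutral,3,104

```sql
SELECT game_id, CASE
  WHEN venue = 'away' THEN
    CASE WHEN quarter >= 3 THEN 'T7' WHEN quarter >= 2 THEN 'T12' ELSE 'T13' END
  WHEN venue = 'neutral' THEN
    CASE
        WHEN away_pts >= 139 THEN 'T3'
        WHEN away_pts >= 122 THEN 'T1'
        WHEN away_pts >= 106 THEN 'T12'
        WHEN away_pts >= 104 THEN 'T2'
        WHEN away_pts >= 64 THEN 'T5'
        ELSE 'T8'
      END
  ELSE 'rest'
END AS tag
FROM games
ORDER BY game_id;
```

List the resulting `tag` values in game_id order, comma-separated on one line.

game_id=1: venue='neutral' → inner[away_pts >= 139] → T3
game_id=2: venue='home' → outer ELSE → rest
game_id=3: venue='away' → inner[quarter >= 3] → T7
game_id=4: venue='away' → inner[quarter >= 3] → T7
game_id=5: venue='neutral' → inner[away_pts >= 64] → T5
game_id=6: venue='away' → inner[quarter >= 2] → T12
game_id=7: venue='away' → inner[ELSE] → T13
game_id=8: venue='neutral' → inner[away_pts >= 106] → T12
game_id=9: venue='away' → inner[ELSE] → T13
game_id=10: venue='neutral' → inner[away_pts >= 64] → T5
game_id=11: venue='neutral' → inner[ELSE] → T8
game_id=12: venue='away' → inner[quarter >= 3] → T7
game_id=13: venue='neutral' → inner[away_pts >= 64] → T5
game_id=14: venue='neutral' → inner[away_pts >= 104] → T2

T3, rest, T7, T7, T5, T12, T13, T12, T13, T5, T8, T7, T5, T2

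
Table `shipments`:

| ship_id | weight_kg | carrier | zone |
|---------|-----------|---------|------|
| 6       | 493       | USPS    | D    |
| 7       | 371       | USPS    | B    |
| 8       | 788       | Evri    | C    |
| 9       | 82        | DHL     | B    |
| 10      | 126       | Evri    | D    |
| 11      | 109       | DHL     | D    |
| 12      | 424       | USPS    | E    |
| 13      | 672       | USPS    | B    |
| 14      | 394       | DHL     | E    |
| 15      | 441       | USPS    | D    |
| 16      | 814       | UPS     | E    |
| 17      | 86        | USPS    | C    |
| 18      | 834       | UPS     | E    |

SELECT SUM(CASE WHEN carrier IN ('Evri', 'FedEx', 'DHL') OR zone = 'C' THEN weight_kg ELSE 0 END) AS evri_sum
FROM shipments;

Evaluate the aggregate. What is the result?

ship_id=6: ✗
ship_id=7: ✗
ship_id=8: ✓ → 788
ship_id=9: ✓ → 82
ship_id=10: ✓ → 126
ship_id=11: ✓ → 109
ship_id=12: ✗
ship_id=13: ✗
ship_id=14: ✓ → 394
ship_id=15: ✗
ship_id=16: ✗
ship_id=17: ✓ → 86
ship_id=18: ✗
evri_sum = 788 + 82 + 126 + 109 + 394 + 86 = 1585

1585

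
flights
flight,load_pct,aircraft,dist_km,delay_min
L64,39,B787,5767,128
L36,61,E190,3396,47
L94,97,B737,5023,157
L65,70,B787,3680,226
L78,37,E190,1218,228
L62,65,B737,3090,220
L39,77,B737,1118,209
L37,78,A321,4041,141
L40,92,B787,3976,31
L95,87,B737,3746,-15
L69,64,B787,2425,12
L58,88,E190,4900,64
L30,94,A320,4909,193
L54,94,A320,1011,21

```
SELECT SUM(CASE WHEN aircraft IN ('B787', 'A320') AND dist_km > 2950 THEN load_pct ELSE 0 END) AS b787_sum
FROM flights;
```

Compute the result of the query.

flight=L64: ✓ → 39
flight=L36: ✗
flight=L94: ✗
flight=L65: ✓ → 70
flight=L78: ✗
flight=L62: ✗
flight=L39: ✗
flight=L37: ✗
flight=L40: ✓ → 92
flight=L95: ✗
flight=L69: ✗
flight=L58: ✗
flight=L30: ✓ → 94
flight=L54: ✗
b787_sum = 39 + 70 + 92 + 94 = 295

295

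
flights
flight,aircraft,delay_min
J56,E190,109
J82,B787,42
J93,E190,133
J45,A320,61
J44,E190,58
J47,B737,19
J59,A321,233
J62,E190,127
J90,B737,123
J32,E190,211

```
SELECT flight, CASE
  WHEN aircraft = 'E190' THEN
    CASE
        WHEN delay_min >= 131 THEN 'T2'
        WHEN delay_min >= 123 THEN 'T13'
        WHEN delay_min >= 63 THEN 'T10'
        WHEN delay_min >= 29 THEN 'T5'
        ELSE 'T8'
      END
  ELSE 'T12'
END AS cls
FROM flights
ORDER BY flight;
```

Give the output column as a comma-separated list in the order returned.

T2, T5, T12, T12, T10, T12, T13, T12, T12, T2

flight=J32: aircraft='E190' → inner[delay_min >= 131] → T2
flight=J44: aircraft='E190' → inner[delay_min >= 29] → T5
flight=J45: aircraft='A320' → outer ELSE → T12
flight=J47: aircraft='B737' → outer ELSE → T12
flight=J56: aircraft='E190' → inner[delay_min >= 63] → T10
flight=J59: aircraft='A321' → outer ELSE → T12
flight=J62: aircraft='E190' → inner[delay_min >= 123] → T13
flight=J82: aircraft='B787' → outer ELSE → T12
flight=J90: aircraft='B737' → outer ELSE → T12
flight=J93: aircraft='E190' → inner[delay_min >= 131] → T2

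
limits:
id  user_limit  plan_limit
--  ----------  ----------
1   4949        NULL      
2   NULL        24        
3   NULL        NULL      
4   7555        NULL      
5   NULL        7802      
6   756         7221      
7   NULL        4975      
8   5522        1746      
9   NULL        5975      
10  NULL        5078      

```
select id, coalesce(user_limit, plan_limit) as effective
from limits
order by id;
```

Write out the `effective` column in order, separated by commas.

id=1: user_limit=4949 → 4949
id=2: user_limit=NULL, plan_limit=24 → 24
id=3: user_limit=NULL, plan_limit=NULL (all NULL) → NULL
id=4: user_limit=7555 → 7555
id=5: user_limit=NULL, plan_limit=7802 → 7802
id=6: user_limit=756 → 756
id=7: user_limit=NULL, plan_limit=4975 → 4975
id=8: user_limit=5522 → 5522
id=9: user_limit=NULL, plan_limit=5975 → 5975
id=10: user_limit=NULL, plan_limit=5078 → 5078

4949, 24, NULL, 7555, 7802, 756, 4975, 5522, 5975, 5078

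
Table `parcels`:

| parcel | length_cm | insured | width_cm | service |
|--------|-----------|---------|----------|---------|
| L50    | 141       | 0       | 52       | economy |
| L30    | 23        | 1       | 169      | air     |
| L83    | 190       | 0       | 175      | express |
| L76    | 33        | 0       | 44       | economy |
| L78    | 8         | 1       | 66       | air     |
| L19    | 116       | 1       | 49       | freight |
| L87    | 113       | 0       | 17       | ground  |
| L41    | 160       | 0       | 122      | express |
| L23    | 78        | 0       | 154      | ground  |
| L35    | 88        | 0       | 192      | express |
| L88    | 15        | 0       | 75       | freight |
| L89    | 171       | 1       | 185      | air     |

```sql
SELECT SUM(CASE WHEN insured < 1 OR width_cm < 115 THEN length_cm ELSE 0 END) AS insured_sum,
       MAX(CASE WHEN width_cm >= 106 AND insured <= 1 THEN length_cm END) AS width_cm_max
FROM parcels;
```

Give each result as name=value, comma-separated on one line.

insured_sum=942, width_cm_max=190

[insured_sum: insured < 1 OR width_cm < 115]
parcel=L50: ✓ → 141
parcel=L30: ✗
parcel=L83: ✓ → 190
parcel=L76: ✓ → 33
parcel=L78: ✓ → 8
parcel=L19: ✓ → 116
parcel=L87: ✓ → 113
parcel=L41: ✓ → 160
parcel=L23: ✓ → 78
parcel=L35: ✓ → 88
parcel=L88: ✓ → 15
parcel=L89: ✗
insured_sum = 141 + 190 + 33 + 8 + 116 + 113 + 160 + 78 + 88 + 15 = 942
—
[width_cm_max: width_cm >= 106 AND insured <= 1]
parcel=L50: ✗
parcel=L30: ✓ → 23
parcel=L83: ✓ → 190
parcel=L76: ✗
parcel=L78: ✗
parcel=L19: ✗
parcel=L87: ✗
parcel=L41: ✓ → 160
parcel=L23: ✓ → 78
parcel=L35: ✓ → 88
parcel=L88: ✗
parcel=L89: ✓ → 171
width_cm_max = MAX(23, 190, 160, 78, 88, 171) = 190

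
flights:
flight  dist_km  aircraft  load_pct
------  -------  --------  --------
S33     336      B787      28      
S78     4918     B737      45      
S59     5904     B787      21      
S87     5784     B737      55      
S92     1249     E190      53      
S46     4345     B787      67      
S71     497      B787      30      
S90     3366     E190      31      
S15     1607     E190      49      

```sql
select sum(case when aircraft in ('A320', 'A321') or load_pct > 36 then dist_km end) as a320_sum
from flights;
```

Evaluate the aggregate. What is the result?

flight=S33: ✗
flight=S78: ✓ → 4918
flight=S59: ✗
flight=S87: ✓ → 5784
flight=S92: ✓ → 1249
flight=S46: ✓ → 4345
flight=S71: ✗
flight=S90: ✗
flight=S15: ✓ → 1607
a320_sum = 4918 + 5784 + 1249 + 4345 + 1607 = 17903

17903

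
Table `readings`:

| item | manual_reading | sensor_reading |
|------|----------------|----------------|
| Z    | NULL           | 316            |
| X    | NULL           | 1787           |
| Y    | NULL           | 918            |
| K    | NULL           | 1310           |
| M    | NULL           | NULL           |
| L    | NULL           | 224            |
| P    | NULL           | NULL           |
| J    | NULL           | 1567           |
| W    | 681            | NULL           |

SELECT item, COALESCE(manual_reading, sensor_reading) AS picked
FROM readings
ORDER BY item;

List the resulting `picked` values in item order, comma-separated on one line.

1567, 1310, 224, NULL, NULL, 681, 1787, 918, 316

item=J: manual_reading=NULL, sensor_reading=1567 → 1567
item=K: manual_reading=NULL, sensor_reading=1310 → 1310
item=L: manual_reading=NULL, sensor_reading=224 → 224
item=M: manual_reading=NULL, sensor_reading=NULL (all NULL) → NULL
item=P: manual_reading=NULL, sensor_reading=NULL (all NULL) → NULL
item=W: manual_reading=681 → 681
item=X: manual_reading=NULL, sensor_reading=1787 → 1787
item=Y: manual_reading=NULL, sensor_reading=918 → 918
item=Z: manual_reading=NULL, sensor_reading=316 → 316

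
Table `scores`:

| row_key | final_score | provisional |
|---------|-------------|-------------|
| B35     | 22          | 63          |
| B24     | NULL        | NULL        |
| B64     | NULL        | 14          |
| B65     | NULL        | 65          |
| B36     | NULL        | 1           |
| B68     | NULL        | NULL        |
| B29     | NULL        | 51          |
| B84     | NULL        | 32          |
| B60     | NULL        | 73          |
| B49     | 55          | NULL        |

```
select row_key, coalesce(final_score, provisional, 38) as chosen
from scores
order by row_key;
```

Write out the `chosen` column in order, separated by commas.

38, 51, 22, 1, 55, 73, 14, 65, 38, 32

row_key=B24: final_score=NULL, provisional=NULL, → literal 38 → 38
row_key=B29: final_score=NULL, provisional=51 → 51
row_key=B35: final_score=22 → 22
row_key=B36: final_score=NULL, provisional=1 → 1
row_key=B49: final_score=55 → 55
row_key=B60: final_score=NULL, provisional=73 → 73
row_key=B64: final_score=NULL, provisional=14 → 14
row_key=B65: final_score=NULL, provisional=65 → 65
row_key=B68: final_score=NULL, provisional=NULL, → literal 38 → 38
row_key=B84: final_score=NULL, provisional=32 → 32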